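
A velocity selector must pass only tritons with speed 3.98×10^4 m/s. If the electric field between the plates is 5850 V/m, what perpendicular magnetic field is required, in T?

qE = qvB ⇒ B = E/v = (5850) / (3.98×10^4) = 0.147 T.

B ≈ 0.147 T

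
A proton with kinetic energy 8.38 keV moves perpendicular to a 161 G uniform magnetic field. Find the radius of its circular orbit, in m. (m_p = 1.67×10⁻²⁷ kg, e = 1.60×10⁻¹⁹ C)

r ≈ 0.822 m

Convert the energy: K = 8.38 keV = 1.34×10^-15 J.
v = √(2K/m) = √(2·1.34×10^-15/1.67×10^-27) = 1.27×10^6 m/s.
r = mv/(qB) = (1.67×10^-27)(1.27×10^6) / [(1×1.60×10^-19)(0.0161)] = 0.822 m.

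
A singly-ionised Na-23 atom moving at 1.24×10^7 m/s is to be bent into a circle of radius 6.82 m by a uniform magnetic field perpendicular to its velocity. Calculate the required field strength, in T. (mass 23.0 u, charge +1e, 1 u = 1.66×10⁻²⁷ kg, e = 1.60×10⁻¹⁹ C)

qvB = mv²/r gives B = mv/(qr).
B = (3.82×10^-26)(1.24×10^7) / [(1×1.60×10^-19)(6.82)] = 0.434 T.

B ≈ 0.434 T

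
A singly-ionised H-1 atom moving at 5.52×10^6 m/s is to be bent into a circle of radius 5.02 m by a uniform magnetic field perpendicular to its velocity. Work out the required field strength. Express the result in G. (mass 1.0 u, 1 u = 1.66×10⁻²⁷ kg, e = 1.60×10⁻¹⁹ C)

B ≈ 114 G

qvB = mv²/r gives B = mv/(qr).
B = (1.66×10^-27)(5.52×10^6) / [(1×1.60×10^-19)(5.02)] = 0.0114 T.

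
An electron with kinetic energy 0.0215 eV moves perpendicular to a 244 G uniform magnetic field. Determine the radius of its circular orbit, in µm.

Convert the energy: K = 0.0215 eV = 3.44×10^-21 J.
v = √(2K/m) = √(2·3.44×10^-21/9.11×10^-31) = 8.69×10^4 m/s.
r = mv/(qB) = (9.11×10^-31)(8.69×10^4) / [(1×1.60×10^-19)(0.0244)] = 2.03×10^-5 m.

r ≈ 20.3 µm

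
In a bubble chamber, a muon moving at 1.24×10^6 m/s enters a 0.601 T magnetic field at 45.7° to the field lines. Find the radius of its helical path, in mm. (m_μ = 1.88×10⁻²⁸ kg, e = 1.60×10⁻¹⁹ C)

r ≈ 1.74 mm

Only the perpendicular component v⊥ = v sin45.7° = 8.87×10^5 m/s is bent by the field.
r = m v⊥ /(qB) = (1.88×10^-28)(8.87×10^5) / [(1×1.60×10^-19)(0.601)] = 1.74×10^-3 m.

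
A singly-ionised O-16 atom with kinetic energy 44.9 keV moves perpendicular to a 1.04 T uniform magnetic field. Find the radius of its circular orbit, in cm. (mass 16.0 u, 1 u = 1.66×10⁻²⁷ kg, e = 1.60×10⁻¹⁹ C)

Convert the energy: K = 44.9 keV = 7.18×10^-15 J.
v = √(2K/m) = √(2·7.18×10^-15/2.66×10^-26) = 7.36×10^5 m/s.
r = mv/(qB) = (2.66×10^-26)(7.36×10^5) / [(1×1.60×10^-19)(1.04)] = 0.117 m.

r ≈ 11.7 cm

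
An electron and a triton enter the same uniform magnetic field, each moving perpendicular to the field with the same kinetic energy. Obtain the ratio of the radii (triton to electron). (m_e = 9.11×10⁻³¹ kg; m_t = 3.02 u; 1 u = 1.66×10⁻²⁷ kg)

r = √(2mK)/(qB) ⇒ at equal K, r ∝ √m/q.
r_{triton}/r_{electron} = 74.2.

ratio ≈ 74.2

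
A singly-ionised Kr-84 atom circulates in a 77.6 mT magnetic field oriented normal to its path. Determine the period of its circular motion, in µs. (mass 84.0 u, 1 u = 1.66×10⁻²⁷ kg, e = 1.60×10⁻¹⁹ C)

The cyclotron period is independent of speed: T = 2πm/(qB).
T = 2π(1.39×10^-25) / [(1×1.60×10^-19)(0.0776)] = 7.06×10^-5 s.

T ≈ 70.6 µs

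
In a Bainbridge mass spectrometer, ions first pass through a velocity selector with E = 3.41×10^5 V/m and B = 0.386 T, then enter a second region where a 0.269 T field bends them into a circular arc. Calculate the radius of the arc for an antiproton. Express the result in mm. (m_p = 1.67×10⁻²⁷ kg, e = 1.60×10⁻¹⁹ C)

r ≈ 34.3 mm

The selector passes v = E/B = 3.41×10^5/0.386 = 8.83×10^5 m/s.
In the deflection region, r = mv/(qB₂) = (1.67×10^-27)(8.83×10^5) / [(1×1.60×10^-19)(0.269)] = 0.0343 m.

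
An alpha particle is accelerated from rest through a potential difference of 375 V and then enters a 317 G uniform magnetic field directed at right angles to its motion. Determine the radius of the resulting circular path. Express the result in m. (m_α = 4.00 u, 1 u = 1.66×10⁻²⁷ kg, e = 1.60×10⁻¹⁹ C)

r ≈ 0.124 m

The kinetic energy gained is K = qV = (2×1.60×10^-19)(375) = 1.20×10^-16 J.
v = √(2K/m) = 1.90×10^5 m/s.
r = mv/(qB) = (6.64×10^-27)(1.90×10^5) / [(2×1.60×10^-19)(0.0317)] = 0.124 m.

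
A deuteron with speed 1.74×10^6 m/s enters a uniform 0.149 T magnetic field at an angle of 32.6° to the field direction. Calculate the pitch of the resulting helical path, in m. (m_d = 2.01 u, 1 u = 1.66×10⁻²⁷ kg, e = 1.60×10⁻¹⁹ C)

pitch ≈ 1.29 m

The velocity component along B is v∥ = v cos32.6° = 1.47×10^6 m/s.
The cyclotron period T = 2πm/(qB) = 8.79×10^-7 s is set by m, q, B alone.
Pitch = v∥·T = (1.47×10^6)(8.79×10^-7) = 1.29 m.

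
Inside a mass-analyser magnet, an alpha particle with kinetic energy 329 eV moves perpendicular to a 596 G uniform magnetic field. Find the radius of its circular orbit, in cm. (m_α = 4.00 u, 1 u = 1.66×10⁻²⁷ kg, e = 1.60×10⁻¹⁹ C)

r ≈ 4.38 cm

Convert the energy: K = 329 eV = 5.26×10^-17 J.
v = √(2K/m) = √(2·5.26×10^-17/6.64×10^-27) = 1.26×10^5 m/s.
r = mv/(qB) = (6.64×10^-27)(1.26×10^5) / [(2×1.60×10^-19)(0.0596)] = 0.0438 m.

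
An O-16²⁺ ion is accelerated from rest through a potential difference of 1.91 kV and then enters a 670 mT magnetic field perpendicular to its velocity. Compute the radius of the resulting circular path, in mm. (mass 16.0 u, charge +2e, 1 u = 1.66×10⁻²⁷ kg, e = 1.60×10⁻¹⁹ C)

The kinetic energy gained is K = qV = (2×1.60×10^-19)(1910) = 6.11×10^-16 J.
v = √(2K/m) = 2.15×10^5 m/s.
r = mv/(qB) = (2.66×10^-26)(2.15×10^5) / [(2×1.60×10^-19)(0.670)] = 0.0266 m.

r ≈ 26.6 mm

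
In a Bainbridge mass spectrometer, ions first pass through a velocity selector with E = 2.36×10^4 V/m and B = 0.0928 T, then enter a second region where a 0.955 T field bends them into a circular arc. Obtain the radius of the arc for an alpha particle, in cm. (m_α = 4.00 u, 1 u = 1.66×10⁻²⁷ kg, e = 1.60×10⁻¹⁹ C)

The selector passes v = E/B = 2.36×10^4/0.0928 = 2.54×10^5 m/s.
In the deflection region, r = mv/(qB₂) = (6.64×10^-27)(2.54×10^5) / [(2×1.60×10^-19)(0.955)] = 5.53×10^-3 m.

r ≈ 0.553 cm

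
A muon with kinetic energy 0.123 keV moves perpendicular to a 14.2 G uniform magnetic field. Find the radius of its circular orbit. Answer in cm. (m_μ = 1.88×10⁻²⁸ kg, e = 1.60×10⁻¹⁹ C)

r ≈ 37.9 cm

Convert the energy: K = 0.123 keV = 1.97×10^-17 J.
v = √(2K/m) = √(2·1.97×10^-17/1.88×10^-28) = 4.58×10^5 m/s.
r = mv/(qB) = (1.88×10^-28)(4.58×10^5) / [(1×1.60×10^-19)(1.42×10^-3)] = 0.379 m.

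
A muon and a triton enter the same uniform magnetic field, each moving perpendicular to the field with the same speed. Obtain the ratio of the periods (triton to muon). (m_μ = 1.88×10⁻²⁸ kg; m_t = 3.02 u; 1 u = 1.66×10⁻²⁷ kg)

ratio ≈ 26.7

T = 2πm/(qB) is independent of speed, so T₂/T₁ = (m₂/q₂)/(m₁/q₁).
T_{triton}/T_{muon} = (5.01×10^-27/1e) / (1.88×10^-28/1e) = 26.7.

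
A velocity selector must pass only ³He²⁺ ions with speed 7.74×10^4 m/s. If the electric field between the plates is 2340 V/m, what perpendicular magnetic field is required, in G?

B ≈ 302 G

qE = qvB ⇒ B = E/v = (2340) / (7.74×10^4) = 0.0302 T.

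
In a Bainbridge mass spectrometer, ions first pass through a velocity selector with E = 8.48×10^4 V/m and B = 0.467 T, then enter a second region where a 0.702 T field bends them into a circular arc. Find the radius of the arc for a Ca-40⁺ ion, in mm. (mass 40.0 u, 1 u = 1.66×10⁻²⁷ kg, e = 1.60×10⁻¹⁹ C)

r ≈ 107 mm

The selector passes v = E/B = 8.48×10^4/0.467 = 1.82×10^5 m/s.
In the deflection region, r = mv/(qB₂) = (6.64×10^-26)(1.82×10^5) / [(1×1.60×10^-19)(0.702)] = 0.107 m.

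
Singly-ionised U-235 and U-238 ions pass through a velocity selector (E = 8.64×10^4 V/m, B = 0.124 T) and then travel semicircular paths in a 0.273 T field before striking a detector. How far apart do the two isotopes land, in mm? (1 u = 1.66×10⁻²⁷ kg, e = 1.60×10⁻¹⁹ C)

Δd ≈ 159 mm

Both emerge at v = E/B₁ = 6.97×10^5 m/s.
r = mv/(qB₂), so r₁ = 6.2228 m and r₂ = 6.3022 m, giving Δr = 0.0794 m.
After a semicircle each ion lands a diameter 2r from the entry slit, so the separation is 2Δr = 0.159 m.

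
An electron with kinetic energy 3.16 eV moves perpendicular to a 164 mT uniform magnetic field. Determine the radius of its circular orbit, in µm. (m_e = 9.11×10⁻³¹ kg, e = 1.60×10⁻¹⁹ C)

r ≈ 36.6 µm

Convert the energy: K = 3.16 eV = 5.06×10^-19 J.
v = √(2K/m) = √(2·5.06×10^-19/9.11×10^-31) = 1.05×10^6 m/s.
r = mv/(qB) = (9.11×10^-31)(1.05×10^6) / [(1×1.60×10^-19)(0.164)] = 3.66×10^-5 m.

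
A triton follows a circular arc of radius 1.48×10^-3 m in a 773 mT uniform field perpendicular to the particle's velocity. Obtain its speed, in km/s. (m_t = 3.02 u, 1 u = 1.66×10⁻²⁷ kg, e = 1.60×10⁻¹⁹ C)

v ≈ 36.5 km/s

From qvB = mv²/r, v = qBr/m.
v = (1×1.60×10^-19)(0.773)(1.48×10^-3) / (5.01×10^-27) = 3.65×10^4 m/s.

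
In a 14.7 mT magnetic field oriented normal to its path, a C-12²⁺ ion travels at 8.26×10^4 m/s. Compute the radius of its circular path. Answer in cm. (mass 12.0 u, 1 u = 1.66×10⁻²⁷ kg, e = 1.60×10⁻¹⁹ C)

The magnetic force provides the centripetal force: qvB = mv²/r, so r = mv/(qB).
r = (1.99×10^-26 kg)(8.26×10^4 m/s) / [(2×1.60×10^-19 C)(0.0147 T)] = 0.350 m.

r ≈ 35.0 cm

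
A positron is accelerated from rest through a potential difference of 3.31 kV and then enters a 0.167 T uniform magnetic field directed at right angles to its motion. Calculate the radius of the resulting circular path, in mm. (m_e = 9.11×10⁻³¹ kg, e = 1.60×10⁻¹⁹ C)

r ≈ 1.16 mm

The kinetic energy gained is K = qV = (1×1.60×10^-19)(3310) = 5.30×10^-16 J.
v = √(2K/m) = 3.41×10^7 m/s.
r = mv/(qB) = (9.11×10^-31)(3.41×10^7) / [(1×1.60×10^-19)(0.167)] = 1.16×10^-3 m.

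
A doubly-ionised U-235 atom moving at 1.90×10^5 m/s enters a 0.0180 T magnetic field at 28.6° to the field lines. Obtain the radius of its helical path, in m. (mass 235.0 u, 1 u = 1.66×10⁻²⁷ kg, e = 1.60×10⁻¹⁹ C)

r ≈ 6.16 m

Only the perpendicular component v⊥ = v sin28.6° = 9.10×10^4 m/s is bent by the field.
r = m v⊥ /(qB) = (3.90×10^-25)(9.10×10^4) / [(2×1.60×10^-19)(0.0180)] = 6.16 m.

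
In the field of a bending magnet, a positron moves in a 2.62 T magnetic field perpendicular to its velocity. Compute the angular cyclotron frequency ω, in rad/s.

ω ≈ 4.60×10^11 rad/s

ω = qB/m = (1×1.60×10^-19)(2.62) / (9.11×10^-31) = 4.60×10^11 rad/s.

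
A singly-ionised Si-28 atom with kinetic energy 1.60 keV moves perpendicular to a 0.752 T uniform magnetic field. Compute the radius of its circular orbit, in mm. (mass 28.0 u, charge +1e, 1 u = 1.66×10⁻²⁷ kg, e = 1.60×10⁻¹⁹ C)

r ≈ 40.5 mm

Convert the energy: K = 1.60 keV = 2.56×10^-16 J.
v = √(2K/m) = √(2·2.56×10^-16/4.65×10^-26) = 1.05×10^5 m/s.
r = mv/(qB) = (4.65×10^-26)(1.05×10^5) / [(1×1.60×10^-19)(0.752)] = 0.0405 m.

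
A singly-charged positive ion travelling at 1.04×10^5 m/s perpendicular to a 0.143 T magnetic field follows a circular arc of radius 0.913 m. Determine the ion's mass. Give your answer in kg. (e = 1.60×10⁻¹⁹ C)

m ≈ 2.01×10^-25 kg

qvB = mv²/r ⇒ m = qBr/v.
m = (1×1.60×10^-19)(0.143)(0.913) / (1.04×10^5) = 2.01×10^-25 kg.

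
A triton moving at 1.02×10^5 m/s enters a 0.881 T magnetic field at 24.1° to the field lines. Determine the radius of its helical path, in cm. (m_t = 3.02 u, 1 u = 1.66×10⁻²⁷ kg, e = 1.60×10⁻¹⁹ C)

r ≈ 0.148 cm

Only the perpendicular component v⊥ = v sin24.1° = 4.16×10^4 m/s is bent by the field.
r = m v⊥ /(qB) = (5.01×10^-27)(4.16×10^4) / [(1×1.60×10^-19)(0.881)] = 1.48×10^-3 m.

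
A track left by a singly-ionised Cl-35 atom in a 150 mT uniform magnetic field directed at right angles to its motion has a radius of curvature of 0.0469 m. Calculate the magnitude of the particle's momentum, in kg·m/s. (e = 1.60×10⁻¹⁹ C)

p ≈ 1.13×10^-21 kg·m/s

Since qvB = mv²/r, the momentum p = mv = qBr.
p = (1×1.60×10^-19)(0.150)(0.0469) = 1.13×10^-21 kg·m/s.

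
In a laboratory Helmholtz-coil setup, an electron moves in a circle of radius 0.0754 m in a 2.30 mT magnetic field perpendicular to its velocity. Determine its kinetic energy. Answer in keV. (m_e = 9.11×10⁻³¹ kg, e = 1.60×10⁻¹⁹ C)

v = qBr/m = (1×1.60×10^-19)(2.30×10^-3)(0.0754) / (9.11×10^-31) = 3.05×10^7 m/s.
K = ½mv² = 0.5·(9.11×10^-31)·(3.05×10^7)² = 4.23×10^-16 J = 2.64 keV.

K ≈ 2.64 keV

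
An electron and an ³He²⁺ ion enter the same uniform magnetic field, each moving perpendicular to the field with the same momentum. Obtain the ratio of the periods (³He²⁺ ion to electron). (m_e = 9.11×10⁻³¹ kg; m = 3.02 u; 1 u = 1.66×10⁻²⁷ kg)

T = 2πm/(qB) is independent of speed, so T₂/T₁ = (m₂/q₂)/(m₁/q₁).
T_{³He²⁺ ion}/T_{electron} = (5.01×10^-27/2e) / (9.11×10^-31/1e) = 2750.

ratio ≈ 2750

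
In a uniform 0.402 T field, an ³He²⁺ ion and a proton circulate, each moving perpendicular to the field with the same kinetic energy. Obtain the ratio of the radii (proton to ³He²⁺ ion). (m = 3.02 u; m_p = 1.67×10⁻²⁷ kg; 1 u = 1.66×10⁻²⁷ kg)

ratio ≈ 1.15

r = √(2mK)/(qB) ⇒ at equal K, r ∝ √m/q.
r_{proton}/r_{³He²⁺ ion} = 1.15.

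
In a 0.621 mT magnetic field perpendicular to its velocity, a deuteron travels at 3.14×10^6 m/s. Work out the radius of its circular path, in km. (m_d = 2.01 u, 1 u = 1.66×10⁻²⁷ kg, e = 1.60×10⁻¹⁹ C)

The magnetic force provides the centripetal force: qvB = mv²/r, so r = mv/(qB).
r = (3.34×10^-27 kg)(3.14×10^6 m/s) / [(1×1.60×10^-19 C)(6.21×10^-4 T)] = 105 m.

r ≈ 0.105 km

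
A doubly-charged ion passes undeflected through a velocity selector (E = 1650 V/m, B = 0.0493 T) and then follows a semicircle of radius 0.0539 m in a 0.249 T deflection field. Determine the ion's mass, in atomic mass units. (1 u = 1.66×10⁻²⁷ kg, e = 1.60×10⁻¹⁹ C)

v = E/B₁ = 3.35×10^4 m/s.
From r = mv/(qB₂), m = qB₂r/v = (2×1.60×10^-19)(0.249)(0.0539) / (3.35×10^4) = 1.28×10^-25 kg.
In atomic mass units: m = 1.28×10^-25 / 1.66×10^-27 = 77.3 u.

m ≈ 77.3 u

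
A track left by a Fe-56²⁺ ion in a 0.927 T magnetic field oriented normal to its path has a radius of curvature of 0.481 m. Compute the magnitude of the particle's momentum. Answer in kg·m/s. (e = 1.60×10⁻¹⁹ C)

p ≈ 1.43×10^-19 kg·m/s

Since qvB = mv²/r, the momentum p = mv = qBr.
p = (2×1.60×10^-19)(0.927)(0.481) = 1.43×10^-19 kg·m/s.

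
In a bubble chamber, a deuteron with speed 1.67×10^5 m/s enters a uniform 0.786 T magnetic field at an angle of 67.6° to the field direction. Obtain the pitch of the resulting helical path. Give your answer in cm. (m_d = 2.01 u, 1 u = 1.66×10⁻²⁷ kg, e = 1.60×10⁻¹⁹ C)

pitch ≈ 1.06 cm

The velocity component along B is v∥ = v cos67.6° = 6.36×10^4 m/s.
The cyclotron period T = 2πm/(qB) = 1.67×10^-7 s is set by m, q, B alone.
Pitch = v∥·T = (6.36×10^4)(1.67×10^-7) = 0.0106 m.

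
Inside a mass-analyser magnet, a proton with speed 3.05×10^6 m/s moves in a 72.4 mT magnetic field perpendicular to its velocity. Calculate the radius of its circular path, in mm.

The magnetic force provides the centripetal force: qvB = mv²/r, so r = mv/(qB).
r = (1.67×10^-27 kg)(3.05×10^6 m/s) / [(1×1.60×10^-19 C)(0.0724 T)] = 0.440 m.

r ≈ 440 mm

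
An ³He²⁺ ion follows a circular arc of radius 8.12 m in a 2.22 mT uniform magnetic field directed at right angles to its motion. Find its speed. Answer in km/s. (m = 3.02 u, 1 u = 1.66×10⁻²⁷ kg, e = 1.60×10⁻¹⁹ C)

v ≈ 1150 km/s

From qvB = mv²/r, v = qBr/m.
v = (2×1.60×10^-19)(2.22×10^-3)(8.12) / (5.01×10^-27) = 1.15×10^6 m/s.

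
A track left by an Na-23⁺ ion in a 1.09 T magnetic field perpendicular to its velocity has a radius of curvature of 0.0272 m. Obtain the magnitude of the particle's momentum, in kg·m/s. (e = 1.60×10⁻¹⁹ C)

Since qvB = mv²/r, the momentum p = mv = qBr.
p = (1×1.60×10^-19)(1.09)(0.0272) = 4.74×10^-21 kg·m/s.

p ≈ 4.74×10^-21 kg·m/s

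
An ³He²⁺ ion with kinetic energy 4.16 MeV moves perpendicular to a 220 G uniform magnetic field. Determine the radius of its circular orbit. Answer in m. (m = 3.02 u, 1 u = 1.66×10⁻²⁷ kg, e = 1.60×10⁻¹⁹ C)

Convert the energy: K = 4.16 MeV = 6.66×10^-13 J.
v = √(2K/m) = √(2·6.66×10^-13/5.01×10^-27) = 1.63×10^7 m/s.
r = mv/(qB) = (5.01×10^-27)(1.63×10^7) / [(2×1.60×10^-19)(0.0220)] = 11.6 m.

r ≈ 11.6 m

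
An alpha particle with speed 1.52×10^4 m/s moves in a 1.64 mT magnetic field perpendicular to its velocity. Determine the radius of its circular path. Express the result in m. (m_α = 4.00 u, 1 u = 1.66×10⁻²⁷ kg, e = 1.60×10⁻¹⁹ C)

r ≈ 0.192 m

The magnetic force provides the centripetal force: qvB = mv²/r, so r = mv/(qB).
r = (6.64×10^-27 kg)(1.52×10^4 m/s) / [(2×1.60×10^-19 C)(1.64×10^-3 T)] = 0.192 m.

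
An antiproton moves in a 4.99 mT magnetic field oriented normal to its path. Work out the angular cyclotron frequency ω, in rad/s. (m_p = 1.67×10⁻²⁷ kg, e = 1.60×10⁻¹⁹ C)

ω = qB/m = (1×1.60×10^-19)(4.99×10^-3) / (1.67×10^-27) = 4.78×10^5 rad/s.

ω ≈ 4.78×10^5 rad/s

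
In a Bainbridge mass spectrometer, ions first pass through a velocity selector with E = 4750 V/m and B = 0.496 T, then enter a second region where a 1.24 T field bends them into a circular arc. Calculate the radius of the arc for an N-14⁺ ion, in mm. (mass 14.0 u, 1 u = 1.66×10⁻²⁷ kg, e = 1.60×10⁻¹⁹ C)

The selector passes v = E/B = 4750/0.496 = 9580 m/s.
In the deflection region, r = mv/(qB₂) = (2.32×10^-26)(9580) / [(1×1.60×10^-19)(1.24)] = 1.12×10^-3 m.

r ≈ 1.12 mm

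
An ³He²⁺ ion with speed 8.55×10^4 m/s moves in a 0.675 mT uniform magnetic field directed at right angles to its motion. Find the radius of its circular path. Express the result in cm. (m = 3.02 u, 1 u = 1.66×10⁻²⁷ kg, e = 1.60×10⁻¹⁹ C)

The magnetic force provides the centripetal force: qvB = mv²/r, so r = mv/(qB).
r = (5.01×10^-27 kg)(8.55×10^4 m/s) / [(2×1.60×10^-19 C)(6.75×10^-4 T)] = 1.98 m.

r ≈ 198 cm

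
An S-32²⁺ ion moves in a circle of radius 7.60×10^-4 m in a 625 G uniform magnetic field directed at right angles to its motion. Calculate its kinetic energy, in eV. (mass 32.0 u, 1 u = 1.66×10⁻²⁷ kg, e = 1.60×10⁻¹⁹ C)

v = qBr/m = (2×1.60×10^-19)(0.0625)(7.60×10^-4) / (5.31×10^-26) = 286 m/s.
K = ½mv² = 0.5·(5.31×10^-26)·(286)² = 2.17×10^-21 J = 0.0136 eV.

K ≈ 0.0136 eV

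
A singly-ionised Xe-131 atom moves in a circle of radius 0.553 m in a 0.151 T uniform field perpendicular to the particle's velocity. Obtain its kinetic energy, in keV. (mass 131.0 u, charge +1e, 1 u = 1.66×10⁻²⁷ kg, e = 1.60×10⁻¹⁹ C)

v = qBr/m = (1×1.60×10^-19)(0.151)(0.553) / (2.17×10^-25) = 6.14×10^4 m/s.
K = ½mv² = 0.5·(2.17×10^-25)·(6.14×10^4)² = 4.10×10^-16 J = 2.57 keV.

K ≈ 2.57 keV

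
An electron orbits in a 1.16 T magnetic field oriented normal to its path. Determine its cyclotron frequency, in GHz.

f ≈ 32.4 GHz

f = qB/(2πm) = (1×1.60×10^-19)(1.16) / [2π(9.11×10^-31)] = 3.24×10^10 Hz.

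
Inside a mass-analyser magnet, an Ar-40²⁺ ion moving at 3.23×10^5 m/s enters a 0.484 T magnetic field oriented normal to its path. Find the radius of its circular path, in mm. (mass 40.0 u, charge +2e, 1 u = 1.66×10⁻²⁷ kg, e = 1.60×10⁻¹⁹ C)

r ≈ 138 mm

The magnetic force provides the centripetal force: qvB = mv²/r, so r = mv/(qB).
r = (6.64×10^-26 kg)(3.23×10^5 m/s) / [(2×1.60×10^-19 C)(0.484 T)] = 0.138 m.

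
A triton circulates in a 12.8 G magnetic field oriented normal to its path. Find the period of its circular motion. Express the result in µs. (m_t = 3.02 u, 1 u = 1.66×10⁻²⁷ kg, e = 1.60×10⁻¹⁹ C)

The cyclotron period is independent of speed: T = 2πm/(qB).
T = 2π(5.01×10^-27) / [(1×1.60×10^-19)(1.28×10^-3)] = 1.54×10^-4 s.

T ≈ 154 µs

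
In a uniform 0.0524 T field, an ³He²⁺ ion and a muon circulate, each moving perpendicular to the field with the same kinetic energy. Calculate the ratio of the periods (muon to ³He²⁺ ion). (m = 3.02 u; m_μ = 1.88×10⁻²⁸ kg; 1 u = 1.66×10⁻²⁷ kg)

ratio ≈ 0.0750

T = 2πm/(qB) is independent of speed, so T₂/T₁ = (m₂/q₂)/(m₁/q₁).
T_{muon}/T_{³He²⁺ ion} = (1.88×10^-28/1e) / (5.01×10^-27/2e) = 0.0750.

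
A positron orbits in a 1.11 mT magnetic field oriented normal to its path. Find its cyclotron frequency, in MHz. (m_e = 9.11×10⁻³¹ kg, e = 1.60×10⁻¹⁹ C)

f ≈ 31.0 MHz

f = qB/(2πm) = (1×1.60×10^-19)(1.11×10^-3) / [2π(9.11×10^-31)] = 3.10×10^7 Hz.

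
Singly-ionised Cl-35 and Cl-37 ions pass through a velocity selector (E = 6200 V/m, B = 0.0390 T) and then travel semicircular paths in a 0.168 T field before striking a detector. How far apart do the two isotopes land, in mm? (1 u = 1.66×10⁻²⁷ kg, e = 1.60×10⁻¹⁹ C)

Δd ≈ 39.3 mm

Both emerge at v = E/B₁ = 1.59×10^5 m/s.
r = mv/(qB₂), so r₁ = 0.3436 m and r₂ = 0.3633 m, giving Δr = 0.0196 m.
After a semicircle each ion lands a diameter 2r from the entry slit, so the separation is 2Δr = 0.0393 m.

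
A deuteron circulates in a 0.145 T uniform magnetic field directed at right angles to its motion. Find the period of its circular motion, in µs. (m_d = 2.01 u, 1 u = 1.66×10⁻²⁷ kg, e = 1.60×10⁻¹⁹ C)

The cyclotron period is independent of speed: T = 2πm/(qB).
T = 2π(3.34×10^-27) / [(1×1.60×10^-19)(0.145)] = 9.04×10^-7 s.

T ≈ 0.904 µs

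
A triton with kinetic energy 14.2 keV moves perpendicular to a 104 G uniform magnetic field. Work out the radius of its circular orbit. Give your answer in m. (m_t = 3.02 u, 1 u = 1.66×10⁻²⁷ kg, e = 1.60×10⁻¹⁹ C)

Convert the energy: K = 14.2 keV = 2.27×10^-15 J.
v = √(2K/m) = √(2·2.27×10^-15/5.01×10^-27) = 9.52×10^5 m/s.
r = mv/(qB) = (5.01×10^-27)(9.52×10^5) / [(1×1.60×10^-19)(0.0104)] = 2.87 m.

r ≈ 2.87 m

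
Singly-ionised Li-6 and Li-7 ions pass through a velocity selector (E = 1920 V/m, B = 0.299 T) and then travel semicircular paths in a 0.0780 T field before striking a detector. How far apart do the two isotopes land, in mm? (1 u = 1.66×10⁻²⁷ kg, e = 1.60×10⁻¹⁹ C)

Δd ≈ 1.71 mm

Both emerge at v = E/B₁ = 6420 m/s.
r = mv/(qB₂), so r₁ = 5.125×10^-3 m and r₂ = 5.979×10^-3 m, giving Δr = 8.54×10^-4 m.
After a semicircle each ion lands a diameter 2r from the entry slit, so the separation is 2Δr = 1.71×10^-3 m.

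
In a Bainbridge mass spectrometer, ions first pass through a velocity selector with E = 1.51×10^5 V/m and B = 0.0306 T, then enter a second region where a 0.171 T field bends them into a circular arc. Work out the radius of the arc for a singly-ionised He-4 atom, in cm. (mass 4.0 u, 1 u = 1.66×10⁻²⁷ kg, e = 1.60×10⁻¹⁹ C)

r ≈ 120 cm

The selector passes v = E/B = 1.51×10^5/0.0306 = 4.93×10^6 m/s.
In the deflection region, r = mv/(qB₂) = (6.64×10^-27)(4.93×10^6) / [(1×1.60×10^-19)(0.171)] = 1.20 m.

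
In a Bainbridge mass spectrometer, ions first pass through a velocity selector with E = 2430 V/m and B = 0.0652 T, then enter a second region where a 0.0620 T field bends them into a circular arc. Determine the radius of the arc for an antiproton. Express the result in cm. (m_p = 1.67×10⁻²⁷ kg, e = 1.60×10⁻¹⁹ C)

The selector passes v = E/B = 2430/0.0652 = 3.73×10^4 m/s.
In the deflection region, r = mv/(qB₂) = (1.67×10^-27)(3.73×10^4) / [(1×1.60×10^-19)(0.0620)] = 6.27×10^-3 m.

r ≈ 0.627 cm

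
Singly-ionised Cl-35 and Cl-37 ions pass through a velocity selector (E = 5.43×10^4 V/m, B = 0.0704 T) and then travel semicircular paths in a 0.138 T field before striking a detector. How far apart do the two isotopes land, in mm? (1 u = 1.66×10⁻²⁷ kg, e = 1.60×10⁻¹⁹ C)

Δd ≈ 232 mm

Both emerge at v = E/B₁ = 7.71×10^5 m/s.
r = mv/(qB₂), so r₁ = 2.030 m and r₂ = 2.146 m, giving Δr = 0.116 m.
After a semicircle each ion lands a diameter 2r from the entry slit, so the separation is 2Δr = 0.232 m.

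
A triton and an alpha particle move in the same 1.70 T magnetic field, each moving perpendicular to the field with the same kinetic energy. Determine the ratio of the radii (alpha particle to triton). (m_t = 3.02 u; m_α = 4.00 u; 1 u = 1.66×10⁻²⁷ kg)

r = √(2mK)/(qB) ⇒ at equal K, r ∝ √m/q.
r_{alpha particle}/r_{triton} = 0.575.

ratio ≈ 0.575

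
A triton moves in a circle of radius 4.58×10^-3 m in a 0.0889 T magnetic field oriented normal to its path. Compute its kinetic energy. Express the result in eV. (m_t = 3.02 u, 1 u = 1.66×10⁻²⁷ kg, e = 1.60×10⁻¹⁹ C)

K ≈ 2.65 eV

v = qBr/m = (1×1.60×10^-19)(0.0889)(4.58×10^-3) / (5.01×10^-27) = 1.30×10^4 m/s.
K = ½mv² = 0.5·(5.01×10^-27)·(1.30×10^4)² = 4.23×10^-19 J = 2.65 eV.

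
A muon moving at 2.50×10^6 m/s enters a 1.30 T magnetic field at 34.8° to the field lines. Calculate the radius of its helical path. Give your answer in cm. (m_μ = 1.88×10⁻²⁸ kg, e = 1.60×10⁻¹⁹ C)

r ≈ 0.129 cm

Only the perpendicular component v⊥ = v sin34.8° = 1.43×10^6 m/s is bent by the field.
r = m v⊥ /(qB) = (1.88×10^-28)(1.43×10^6) / [(1×1.60×10^-19)(1.30)] = 1.29×10^-3 m.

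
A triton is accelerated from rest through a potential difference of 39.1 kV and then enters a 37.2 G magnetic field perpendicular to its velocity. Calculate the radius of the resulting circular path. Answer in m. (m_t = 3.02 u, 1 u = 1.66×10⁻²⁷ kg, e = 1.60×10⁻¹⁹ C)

The kinetic energy gained is K = qV = (1×1.60×10^-19)(3.91×10^4) = 6.26×10^-15 J.
v = √(2K/m) = 1.58×10^6 m/s.
r = mv/(qB) = (5.01×10^-27)(1.58×10^6) / [(1×1.60×10^-19)(3.72×10^-3)] = 13.3 m.

r ≈ 13.3 m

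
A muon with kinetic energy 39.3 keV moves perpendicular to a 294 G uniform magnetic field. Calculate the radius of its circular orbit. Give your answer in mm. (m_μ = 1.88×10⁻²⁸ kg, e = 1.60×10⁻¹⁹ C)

Convert the energy: K = 39.3 keV = 6.29×10^-15 J.
v = √(2K/m) = √(2·6.29×10^-15/1.88×10^-28) = 8.18×10^6 m/s.
r = mv/(qB) = (1.88×10^-28)(8.18×10^6) / [(1×1.60×10^-19)(0.0294)] = 0.327 m.

r ≈ 327 mm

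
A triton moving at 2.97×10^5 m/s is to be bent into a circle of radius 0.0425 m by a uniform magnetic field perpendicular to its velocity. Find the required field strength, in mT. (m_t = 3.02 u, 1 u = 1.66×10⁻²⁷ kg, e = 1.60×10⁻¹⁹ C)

B ≈ 219 mT

qvB = mv²/r gives B = mv/(qr).
B = (5.01×10^-27)(2.97×10^5) / [(1×1.60×10^-19)(0.0425)] = 0.219 T.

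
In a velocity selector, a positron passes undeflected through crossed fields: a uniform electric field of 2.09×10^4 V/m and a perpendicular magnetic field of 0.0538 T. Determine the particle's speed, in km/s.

v ≈ 388 km/s

For zero net force, qE = qvB, so v = E/B.
v = (2.09×10^4) / (0.0538) = 3.88×10^5 m/s.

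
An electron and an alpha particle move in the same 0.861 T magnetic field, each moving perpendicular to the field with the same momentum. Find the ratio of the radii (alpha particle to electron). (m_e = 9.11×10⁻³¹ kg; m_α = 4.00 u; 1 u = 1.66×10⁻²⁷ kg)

ratio ≈ 0.500

r = p/(qB) ⇒ at equal p, r ∝ 1/q.
r_{alpha particle}/r_{electron} = 0.500.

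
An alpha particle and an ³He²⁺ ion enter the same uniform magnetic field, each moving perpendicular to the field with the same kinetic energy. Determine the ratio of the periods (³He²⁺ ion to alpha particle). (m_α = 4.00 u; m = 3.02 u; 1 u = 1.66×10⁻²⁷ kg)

ratio ≈ 0.755

T = 2πm/(qB) is independent of speed, so T₂/T₁ = (m₂/q₂)/(m₁/q₁).
T_{³He²⁺ ion}/T_{alpha particle} = (5.01×10^-27/2e) / (6.64×10^-27/2e) = 0.755.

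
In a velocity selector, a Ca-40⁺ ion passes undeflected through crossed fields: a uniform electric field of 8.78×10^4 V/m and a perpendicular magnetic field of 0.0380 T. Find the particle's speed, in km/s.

v ≈ 2310 km/s

For zero net force, qE = qvB, so v = E/B.
v = (8.78×10^4) / (0.0380) = 2.31×10^6 m/s.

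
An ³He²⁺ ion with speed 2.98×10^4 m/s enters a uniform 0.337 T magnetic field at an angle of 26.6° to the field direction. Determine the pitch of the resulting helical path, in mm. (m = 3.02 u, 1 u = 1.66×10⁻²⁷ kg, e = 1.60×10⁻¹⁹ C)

pitch ≈ 7.78 mm

The velocity component along B is v∥ = v cos26.6° = 2.66×10^4 m/s.
The cyclotron period T = 2πm/(qB) = 2.92×10^-7 s is set by m, q, B alone.
Pitch = v∥·T = (2.66×10^4)(2.92×10^-7) = 7.78×10^-3 m.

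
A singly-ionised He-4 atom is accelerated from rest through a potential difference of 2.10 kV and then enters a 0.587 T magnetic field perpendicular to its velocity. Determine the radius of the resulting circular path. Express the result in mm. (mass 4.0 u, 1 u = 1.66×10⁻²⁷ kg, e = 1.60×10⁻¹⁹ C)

The kinetic energy gained is K = qV = (1×1.60×10^-19)(2100) = 3.36×10^-16 J.
v = √(2K/m) = 3.18×10^5 m/s.
r = mv/(qB) = (6.64×10^-27)(3.18×10^5) / [(1×1.60×10^-19)(0.587)] = 0.0225 m.

r ≈ 22.5 mm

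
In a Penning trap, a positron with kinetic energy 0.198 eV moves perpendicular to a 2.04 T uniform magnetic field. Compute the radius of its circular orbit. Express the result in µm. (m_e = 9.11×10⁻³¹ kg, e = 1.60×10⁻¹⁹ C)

Convert the energy: K = 0.198 eV = 3.17×10^-20 J.
v = √(2K/m) = √(2·3.17×10^-20/9.11×10^-31) = 2.64×10^5 m/s.
r = mv/(qB) = (9.11×10^-31)(2.64×10^5) / [(1×1.60×10^-19)(2.04)] = 7.36×10^-7 m.

r ≈ 0.736 µm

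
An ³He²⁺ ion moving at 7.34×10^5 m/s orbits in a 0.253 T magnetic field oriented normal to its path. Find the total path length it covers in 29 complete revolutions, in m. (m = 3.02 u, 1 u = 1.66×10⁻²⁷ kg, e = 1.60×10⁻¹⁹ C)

r = mv/(qB) = 0.0455 m, so one revolution covers 2πr = 0.286 m.
In 29 revolutions: L = 29·2πr = 8.28 m.

L ≈ 8.28 m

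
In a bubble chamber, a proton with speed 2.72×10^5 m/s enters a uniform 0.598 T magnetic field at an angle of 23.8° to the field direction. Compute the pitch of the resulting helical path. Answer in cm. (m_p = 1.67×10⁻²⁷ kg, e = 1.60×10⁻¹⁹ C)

pitch ≈ 2.73 cm

The velocity component along B is v∥ = v cos23.8° = 2.49×10^5 m/s.
The cyclotron period T = 2πm/(qB) = 1.10×10^-7 s is set by m, q, B alone.
Pitch = v∥·T = (2.49×10^5)(1.10×10^-7) = 0.0273 m.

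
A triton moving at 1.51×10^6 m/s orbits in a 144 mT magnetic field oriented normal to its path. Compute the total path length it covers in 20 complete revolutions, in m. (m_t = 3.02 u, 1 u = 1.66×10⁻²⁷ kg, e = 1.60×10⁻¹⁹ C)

r = mv/(qB) = 0.329 m, so one revolution covers 2πr = 2.06 m.
In 20 revolutions: L = 20·2πr = 41.3 m.

L ≈ 41.3 m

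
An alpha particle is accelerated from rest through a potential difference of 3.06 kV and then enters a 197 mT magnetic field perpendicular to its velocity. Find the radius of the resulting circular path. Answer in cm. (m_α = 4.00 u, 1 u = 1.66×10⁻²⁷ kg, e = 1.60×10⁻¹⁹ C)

r ≈ 5.72 cm

The kinetic energy gained is K = qV = (2×1.60×10^-19)(3060) = 9.79×10^-16 J.
v = √(2K/m) = 5.43×10^5 m/s.
r = mv/(qB) = (6.64×10^-27)(5.43×10^5) / [(2×1.60×10^-19)(0.197)] = 0.0572 m.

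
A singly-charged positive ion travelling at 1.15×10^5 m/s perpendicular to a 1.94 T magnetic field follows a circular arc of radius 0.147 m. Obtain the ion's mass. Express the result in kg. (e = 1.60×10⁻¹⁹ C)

m ≈ 3.97×10^-25 kg

qvB = mv²/r ⇒ m = qBr/v.
m = (1×1.60×10^-19)(1.94)(0.147) / (1.15×10^5) = 3.97×10^-25 kg.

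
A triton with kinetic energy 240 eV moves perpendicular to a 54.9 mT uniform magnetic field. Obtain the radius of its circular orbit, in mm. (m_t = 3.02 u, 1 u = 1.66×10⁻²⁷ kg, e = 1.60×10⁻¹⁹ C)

r ≈ 70.6 mm

Convert the energy: K = 240 eV = 3.84×10^-17 J.
v = √(2K/m) = √(2·3.84×10^-17/5.01×10^-27) = 1.24×10^5 m/s.
r = mv/(qB) = (5.01×10^-27)(1.24×10^5) / [(1×1.60×10^-19)(0.0549)] = 0.0706 m.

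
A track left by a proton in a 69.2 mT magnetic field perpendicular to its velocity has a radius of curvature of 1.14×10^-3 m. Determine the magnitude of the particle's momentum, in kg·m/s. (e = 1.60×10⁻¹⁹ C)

p ≈ 1.26×10^-23 kg·m/s

Since qvB = mv²/r, the momentum p = mv = qBr.
p = (1×1.60×10^-19)(0.0692)(1.14×10^-3) = 1.26×10^-23 kg·m/s.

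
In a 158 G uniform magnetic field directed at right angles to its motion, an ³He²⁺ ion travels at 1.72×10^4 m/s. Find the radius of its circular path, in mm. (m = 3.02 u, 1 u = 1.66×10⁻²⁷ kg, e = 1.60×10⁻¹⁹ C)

The magnetic force provides the centripetal force: qvB = mv²/r, so r = mv/(qB).
r = (5.01×10^-27 kg)(1.72×10^4 m/s) / [(2×1.60×10^-19 C)(0.0158 T)] = 0.0171 m.

r ≈ 17.1 mm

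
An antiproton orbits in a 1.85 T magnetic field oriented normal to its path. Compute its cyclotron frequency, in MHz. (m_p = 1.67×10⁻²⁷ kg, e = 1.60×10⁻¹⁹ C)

f = qB/(2πm) = (1×1.60×10^-19)(1.85) / [2π(1.67×10^-27)] = 2.82×10^7 Hz.

f ≈ 28.2 MHz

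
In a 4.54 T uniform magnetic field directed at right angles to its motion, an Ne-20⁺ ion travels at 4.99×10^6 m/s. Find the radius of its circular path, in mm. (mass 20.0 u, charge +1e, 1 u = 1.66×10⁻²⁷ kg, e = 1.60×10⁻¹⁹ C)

The magnetic force provides the centripetal force: qvB = mv²/r, so r = mv/(qB).
r = (3.32×10^-26 kg)(4.99×10^6 m/s) / [(1×1.60×10^-19 C)(4.54 T)] = 0.228 m.

r ≈ 228 mm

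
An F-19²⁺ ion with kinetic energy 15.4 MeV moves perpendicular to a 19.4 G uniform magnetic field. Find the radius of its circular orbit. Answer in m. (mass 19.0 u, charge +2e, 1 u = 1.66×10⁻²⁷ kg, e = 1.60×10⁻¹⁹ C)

r ≈ 635 m

Convert the energy: K = 15.4 MeV = 2.46×10^-12 J.
v = √(2K/m) = √(2·2.46×10^-12/3.15×10^-26) = 1.25×10^7 m/s.
r = mv/(qB) = (3.15×10^-26)(1.25×10^7) / [(2×1.60×10^-19)(1.94×10^-3)] = 635 m.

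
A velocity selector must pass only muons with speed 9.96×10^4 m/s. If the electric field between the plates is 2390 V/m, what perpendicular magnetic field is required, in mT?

B ≈ 24.0 mT

qE = qvB ⇒ B = E/v = (2390) / (9.96×10^4) = 0.0240 T.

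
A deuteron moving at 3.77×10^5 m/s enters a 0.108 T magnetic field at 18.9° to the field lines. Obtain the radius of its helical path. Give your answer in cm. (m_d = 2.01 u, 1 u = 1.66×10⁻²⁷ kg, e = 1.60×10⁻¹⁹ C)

Only the perpendicular component v⊥ = v sin18.9° = 1.22×10^5 m/s is bent by the field.
r = m v⊥ /(qB) = (3.34×10^-27)(1.22×10^5) / [(1×1.60×10^-19)(0.108)] = 0.0236 m.

r ≈ 2.36 cm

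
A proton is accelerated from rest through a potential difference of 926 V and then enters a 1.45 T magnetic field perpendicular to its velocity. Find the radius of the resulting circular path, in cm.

r ≈ 0.303 cm

The kinetic energy gained is K = qV = (1×1.60×10^-19)(926) = 1.48×10^-16 J.
v = √(2K/m) = 4.21×10^5 m/s.
r = mv/(qB) = (1.67×10^-27)(4.21×10^5) / [(1×1.60×10^-19)(1.45)] = 3.03×10^-3 m.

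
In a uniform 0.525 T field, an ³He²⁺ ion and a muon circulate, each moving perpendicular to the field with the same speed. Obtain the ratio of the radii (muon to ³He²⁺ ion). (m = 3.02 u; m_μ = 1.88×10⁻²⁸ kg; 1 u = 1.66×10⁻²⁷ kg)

r = mv/(qB) ⇒ at equal v, r ∝ m/q.
r_{muon}/r_{³He²⁺ ion} = 0.0750.

ratio ≈ 0.0750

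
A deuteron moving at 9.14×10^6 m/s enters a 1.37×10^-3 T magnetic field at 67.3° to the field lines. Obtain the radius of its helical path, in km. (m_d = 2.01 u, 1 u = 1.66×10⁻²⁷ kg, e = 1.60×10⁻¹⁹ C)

Only the perpendicular component v⊥ = v sin67.3° = 8.43×10^6 m/s is bent by the field.
r = m v⊥ /(qB) = (3.34×10^-27)(8.43×10^6) / [(1×1.60×10^-19)(1.37×10^-3)] = 128 m.

r ≈ 0.128 km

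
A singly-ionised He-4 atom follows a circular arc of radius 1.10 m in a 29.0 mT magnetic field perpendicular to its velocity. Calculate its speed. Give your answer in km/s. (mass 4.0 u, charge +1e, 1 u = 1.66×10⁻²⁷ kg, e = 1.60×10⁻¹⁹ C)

v ≈ 769 km/s

From qvB = mv²/r, v = qBr/m.
v = (1×1.60×10^-19)(0.0290)(1.10) / (6.64×10^-27) = 7.69×10^5 m/s.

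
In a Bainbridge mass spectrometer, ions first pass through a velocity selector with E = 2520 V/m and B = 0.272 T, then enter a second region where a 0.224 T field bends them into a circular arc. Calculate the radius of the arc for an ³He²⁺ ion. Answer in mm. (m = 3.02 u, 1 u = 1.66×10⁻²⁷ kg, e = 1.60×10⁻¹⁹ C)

r ≈ 0.648 mm

The selector passes v = E/B = 2520/0.272 = 9260 m/s.
In the deflection region, r = mv/(qB₂) = (5.01×10^-27)(9260) / [(2×1.60×10^-19)(0.224)] = 6.48×10^-4 m.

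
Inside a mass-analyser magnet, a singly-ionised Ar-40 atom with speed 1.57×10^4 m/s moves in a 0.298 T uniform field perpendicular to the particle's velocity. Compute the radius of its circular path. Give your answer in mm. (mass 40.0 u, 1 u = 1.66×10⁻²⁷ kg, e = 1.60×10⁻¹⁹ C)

r ≈ 21.9 mm

The magnetic force provides the centripetal force: qvB = mv²/r, so r = mv/(qB).
r = (6.64×10^-26 kg)(1.57×10^4 m/s) / [(1×1.60×10^-19 C)(0.298 T)] = 0.0219 m.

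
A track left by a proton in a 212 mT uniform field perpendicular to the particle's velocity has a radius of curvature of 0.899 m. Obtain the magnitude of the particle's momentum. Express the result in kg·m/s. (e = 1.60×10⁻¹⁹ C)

p ≈ 3.05×10^-20 kg·m/s

Since qvB = mv²/r, the momentum p = mv = qBr.
p = (1×1.60×10^-19)(0.212)(0.899) = 3.05×10^-20 kg·m/s.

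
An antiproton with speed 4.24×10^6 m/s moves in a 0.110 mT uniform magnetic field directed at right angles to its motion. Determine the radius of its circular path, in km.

The magnetic force provides the centripetal force: qvB = mv²/r, so r = mv/(qB).
r = (1.67×10^-27 kg)(4.24×10^6 m/s) / [(1×1.60×10^-19 C)(1.10×10^-4 T)] = 402 m.

r ≈ 0.402 km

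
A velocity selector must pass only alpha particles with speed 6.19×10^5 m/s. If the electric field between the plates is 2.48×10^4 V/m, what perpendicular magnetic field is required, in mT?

qE = qvB ⇒ B = E/v = (2.48×10^4) / (6.19×10^5) = 0.0401 T.

B ≈ 40.1 mT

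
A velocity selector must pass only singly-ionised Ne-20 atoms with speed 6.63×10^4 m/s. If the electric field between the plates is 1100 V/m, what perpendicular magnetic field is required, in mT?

qE = qvB ⇒ B = E/v = (1100) / (6.63×10^4) = 0.0166 T.

B ≈ 16.6 mT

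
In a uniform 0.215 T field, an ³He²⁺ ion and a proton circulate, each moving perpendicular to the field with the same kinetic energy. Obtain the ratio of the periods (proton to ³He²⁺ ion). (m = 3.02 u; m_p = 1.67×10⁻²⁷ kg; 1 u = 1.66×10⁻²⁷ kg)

ratio ≈ 0.666

T = 2πm/(qB) is independent of speed, so T₂/T₁ = (m₂/q₂)/(m₁/q₁).
T_{proton}/T_{³He²⁺ ion} = (1.67×10^-27/1e) / (5.01×10^-27/2e) = 0.666.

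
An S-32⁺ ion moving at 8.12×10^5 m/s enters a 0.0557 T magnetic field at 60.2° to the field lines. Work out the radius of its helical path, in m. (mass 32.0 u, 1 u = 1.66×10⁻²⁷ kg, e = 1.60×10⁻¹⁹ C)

r ≈ 4.20 m

Only the perpendicular component v⊥ = v sin60.2° = 7.05×10^5 m/s is bent by the field.
r = m v⊥ /(qB) = (5.31×10^-26)(7.05×10^5) / [(1×1.60×10^-19)(0.0557)] = 4.20 m.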